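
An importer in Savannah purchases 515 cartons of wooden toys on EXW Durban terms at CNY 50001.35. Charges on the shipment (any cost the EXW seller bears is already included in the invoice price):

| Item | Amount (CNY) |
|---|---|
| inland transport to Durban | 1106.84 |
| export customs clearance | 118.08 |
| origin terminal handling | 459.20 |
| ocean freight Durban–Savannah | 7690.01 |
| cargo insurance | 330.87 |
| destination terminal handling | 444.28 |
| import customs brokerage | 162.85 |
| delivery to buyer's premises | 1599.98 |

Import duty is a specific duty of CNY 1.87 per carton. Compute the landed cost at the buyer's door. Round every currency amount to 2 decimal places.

Total landed cost: CNY 62876.51

EXW: the seller makes goods available at their premises; the buyer bears all onward costs.
CIF value = EXW price + inland to port + export clearance + origin terminal + freight + insurance = 50001.35 + 1106.84 + 118.08 + 459.20 + 7690.01 + 330.87 = 59706.35
Import duty = 515 × 1.87 = 963.05
Buyer bears: inland to port 1106.84 + export clearance 118.08 + origin terminal 459.20 + freight 7690.01 + insurance 330.87 + destination terminal 444.28 + brokerage 162.85 + delivery 1599.98 + duty 963.05 = 12875.16
Landed cost = invoice 50001.35 + 12875.16 = 62876.51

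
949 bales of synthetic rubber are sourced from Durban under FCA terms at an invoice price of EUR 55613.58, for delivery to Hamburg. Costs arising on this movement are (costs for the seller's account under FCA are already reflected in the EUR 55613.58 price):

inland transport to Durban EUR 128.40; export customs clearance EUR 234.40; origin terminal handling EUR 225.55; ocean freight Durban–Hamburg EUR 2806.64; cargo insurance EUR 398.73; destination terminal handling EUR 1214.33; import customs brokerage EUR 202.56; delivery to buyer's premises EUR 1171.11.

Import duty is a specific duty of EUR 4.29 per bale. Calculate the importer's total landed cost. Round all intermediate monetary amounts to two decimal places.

FCA: the seller delivers export-cleared goods to the carrier; the buyer bears costs from that point.
Already in the invoice (seller's account under FCA): inland to port, export clearance — exclude.
CIF value = FCA price + origin terminal + freight + insurance = 55613.58 + 225.55 + 2806.64 + 398.73 = 59044.50
Import duty = 949 × 4.29 = 4071.21
Buyer bears: origin terminal 225.55 + freight 2806.64 + insurance 398.73 + destination terminal 1214.33 + brokerage 202.56 + delivery 1171.11 + duty 4071.21 = 10090.13
Landed cost = invoice 55613.58 + 10090.13 = 65703.71

Total landed cost: EUR 65703.71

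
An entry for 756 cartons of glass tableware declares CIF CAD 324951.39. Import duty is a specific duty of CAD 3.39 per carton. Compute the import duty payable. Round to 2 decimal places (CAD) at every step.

Import duty: CAD 2562.84

Import duty = 756 × 3.39 = 2562.84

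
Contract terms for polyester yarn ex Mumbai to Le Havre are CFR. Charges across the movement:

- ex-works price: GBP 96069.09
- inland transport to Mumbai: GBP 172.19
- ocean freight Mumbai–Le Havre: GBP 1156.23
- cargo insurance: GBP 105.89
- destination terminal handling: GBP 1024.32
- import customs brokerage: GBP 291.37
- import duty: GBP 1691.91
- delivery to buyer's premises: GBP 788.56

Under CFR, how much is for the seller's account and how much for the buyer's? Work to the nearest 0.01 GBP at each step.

CFR: the seller pays costs through ocean freight to the destination port, but not insurance.
Seller's account: goods 96069.09 + inland to port 172.19 + freight 1156.23 = 97397.51
Buyer's account: insurance 105.89 + destination terminal 1024.32 + brokerage 291.37 + duty 1691.91 + delivery 788.56 = 3902.05

Seller: GBP 97397.51; buyer: GBP 3902.05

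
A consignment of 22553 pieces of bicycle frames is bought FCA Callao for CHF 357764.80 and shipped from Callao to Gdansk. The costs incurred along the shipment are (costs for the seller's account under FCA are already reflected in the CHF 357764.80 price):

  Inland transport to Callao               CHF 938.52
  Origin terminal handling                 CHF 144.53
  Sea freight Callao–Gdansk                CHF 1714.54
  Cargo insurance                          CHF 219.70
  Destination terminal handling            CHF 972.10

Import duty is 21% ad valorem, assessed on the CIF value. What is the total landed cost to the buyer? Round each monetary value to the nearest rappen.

FCA: the seller delivers export-cleared goods to the carrier; the buyer bears costs from that point.
Already in the invoice (seller's account under FCA): inland to port — exclude.
CIF value = FCA price + origin terminal + freight + insurance = 357764.80 + 144.53 + 1714.54 + 219.70 = 359843.57
Import duty = 359843.57 × 21% = 75567.15
Buyer bears: origin terminal 144.53 + freight 1714.54 + insurance 219.70 + destination terminal 972.10 + duty 75567.15 = 78618.02
Landed cost = invoice 357764.80 + 78618.02 = 436382.82

Total landed cost: CHF 436382.82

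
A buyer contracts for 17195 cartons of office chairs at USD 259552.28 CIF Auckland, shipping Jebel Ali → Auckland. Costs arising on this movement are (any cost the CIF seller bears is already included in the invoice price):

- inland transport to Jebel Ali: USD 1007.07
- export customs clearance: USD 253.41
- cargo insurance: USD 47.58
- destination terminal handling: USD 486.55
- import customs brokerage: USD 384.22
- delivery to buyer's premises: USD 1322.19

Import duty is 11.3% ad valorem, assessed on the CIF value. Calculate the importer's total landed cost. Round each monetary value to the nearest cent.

CIF: the seller pays costs through ocean freight and marine insurance to the destination port.
Already in the invoice (seller's account under CIF): inland to port, export clearance, insurance — exclude.
The CIF price already equals the CIF value: 259552.28
Import duty = 259552.28 × 11.3% = 29329.41
Buyer bears: destination terminal 486.55 + brokerage 384.22 + delivery 1322.19 + duty 29329.41 = 31522.37
Landed cost = invoice 259552.28 + 31522.37 = 291074.65

Total landed cost: USD 291074.65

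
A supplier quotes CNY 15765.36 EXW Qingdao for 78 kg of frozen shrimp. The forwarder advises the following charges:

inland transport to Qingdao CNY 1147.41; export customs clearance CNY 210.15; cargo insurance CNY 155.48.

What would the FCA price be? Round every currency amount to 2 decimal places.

FCA price: CNY 17122.92

Not relevant to the conversion: insurance — on the buyer under both terms; not part of either seller's price.
From EXW to FCA, the seller additionally bears: inland to port, export clearance.
FCA price = 15765.36 + 1147.41 + 210.15 = 17122.92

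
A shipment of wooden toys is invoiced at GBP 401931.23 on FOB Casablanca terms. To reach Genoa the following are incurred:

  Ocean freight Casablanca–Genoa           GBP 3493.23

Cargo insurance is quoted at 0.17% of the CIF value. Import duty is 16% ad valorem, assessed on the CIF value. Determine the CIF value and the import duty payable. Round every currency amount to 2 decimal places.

CIF value: GBP 406114.86; import duty: GBP 64978.38

Let C be the CIF value. C = FOB price + freight + 0.17% × C
C − 0.17% × C = 401931.23 + 3493.23
0.9983 × C = 405424.46
C = 405424.46 / 0.9983 = 406114.86
Insurance premium = 0.17% × 406114.86 = 690.40
Import duty = 406114.86 × 16% = 64978.38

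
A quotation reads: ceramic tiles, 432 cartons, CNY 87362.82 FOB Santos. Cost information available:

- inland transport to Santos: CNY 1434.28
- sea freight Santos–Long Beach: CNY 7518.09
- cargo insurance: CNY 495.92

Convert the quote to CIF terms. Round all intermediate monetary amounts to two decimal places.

Not relevant to the conversion: inland to port — on the seller under both FOB and CIF; already in the FOB price and stays in the CIF price.
From FOB to CIF, the seller additionally bears: freight, insurance.
CIF price = 87362.82 + 7518.09 + 495.92 = 95376.83

CIF price: CNY 95376.83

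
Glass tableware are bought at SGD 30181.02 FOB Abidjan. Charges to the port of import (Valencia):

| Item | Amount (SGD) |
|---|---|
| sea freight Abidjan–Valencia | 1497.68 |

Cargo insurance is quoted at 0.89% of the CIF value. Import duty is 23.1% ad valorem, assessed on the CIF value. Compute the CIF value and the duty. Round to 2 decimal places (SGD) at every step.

CIF value: SGD 31963.17; import duty: SGD 7383.49

Let C be the CIF value. C = FOB price + freight + 0.89% × C
C − 0.89% × C = 30181.02 + 1497.68
0.9911 × C = 31678.70
C = 31678.70 / 0.9911 = 31963.17
Insurance premium = 0.89% × 31963.17 = 284.47
Import duty = 31963.17 × 23.1% = 7383.49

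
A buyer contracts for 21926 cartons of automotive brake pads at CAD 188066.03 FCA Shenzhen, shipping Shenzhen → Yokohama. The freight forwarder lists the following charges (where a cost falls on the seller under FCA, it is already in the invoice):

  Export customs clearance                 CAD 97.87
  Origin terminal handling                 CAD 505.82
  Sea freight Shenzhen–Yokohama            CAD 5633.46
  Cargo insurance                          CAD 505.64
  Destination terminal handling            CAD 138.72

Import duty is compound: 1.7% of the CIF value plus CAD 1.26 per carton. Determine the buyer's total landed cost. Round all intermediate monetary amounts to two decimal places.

FCA: the seller delivers export-cleared goods to the carrier; the buyer bears costs from that point.
Already in the invoice (seller's account under FCA): export clearance — exclude.
CIF value = FCA price + origin terminal + freight + insurance = 188066.03 + 505.82 + 5633.46 + 505.64 = 194710.95
Ad valorem component: 194710.95 × 1.7% = 3310.09
Specific component: 21926 × 1.26 = 27626.76
Import duty = 3310.09 + 27626.76 = 30936.85
Buyer bears: origin terminal 505.82 + freight 5633.46 + insurance 505.64 + destination terminal 138.72 + duty 30936.85 = 37720.49
Landed cost = invoice 188066.03 + 37720.49 = 225786.52

Total landed cost: CAD 225786.52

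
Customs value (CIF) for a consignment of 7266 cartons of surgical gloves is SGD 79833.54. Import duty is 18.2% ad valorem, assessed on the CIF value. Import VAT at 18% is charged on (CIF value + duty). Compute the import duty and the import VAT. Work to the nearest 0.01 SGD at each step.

Import duty: SGD 14529.70; import VAT: SGD 16985.38

Import duty = 79833.54 × 18.2% = 14529.70
VAT base = CIF + duty = 79833.54 + 14529.70 = 94363.24
Import VAT = 94363.24 × 18% = 16985.38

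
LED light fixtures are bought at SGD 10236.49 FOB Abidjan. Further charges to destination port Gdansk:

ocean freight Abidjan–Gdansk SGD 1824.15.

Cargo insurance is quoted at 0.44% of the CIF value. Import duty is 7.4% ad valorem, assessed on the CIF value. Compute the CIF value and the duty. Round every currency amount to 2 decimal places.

CIF value: SGD 12113.94; import duty: SGD 896.43

Let C be the CIF value. C = FOB price + freight + 0.44% × C
C − 0.44% × C = 10236.49 + 1824.15
0.9956 × C = 12060.64
C = 12060.64 / 0.9956 = 12113.94
Insurance premium = 0.44% × 12113.94 = 53.30
Import duty = 12113.94 × 7.4% = 896.43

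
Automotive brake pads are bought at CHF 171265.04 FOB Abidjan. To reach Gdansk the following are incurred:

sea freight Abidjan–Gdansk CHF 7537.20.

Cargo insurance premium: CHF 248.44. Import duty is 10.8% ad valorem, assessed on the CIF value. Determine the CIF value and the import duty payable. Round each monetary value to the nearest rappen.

CIF = FOB price + freight + insurance
CIF = 171265.04 + 7537.20 + 248.44 = 179050.68
Import duty = 179050.68 × 10.8% = 19337.47

CIF value: CHF 179050.68; import duty: CHF 19337.47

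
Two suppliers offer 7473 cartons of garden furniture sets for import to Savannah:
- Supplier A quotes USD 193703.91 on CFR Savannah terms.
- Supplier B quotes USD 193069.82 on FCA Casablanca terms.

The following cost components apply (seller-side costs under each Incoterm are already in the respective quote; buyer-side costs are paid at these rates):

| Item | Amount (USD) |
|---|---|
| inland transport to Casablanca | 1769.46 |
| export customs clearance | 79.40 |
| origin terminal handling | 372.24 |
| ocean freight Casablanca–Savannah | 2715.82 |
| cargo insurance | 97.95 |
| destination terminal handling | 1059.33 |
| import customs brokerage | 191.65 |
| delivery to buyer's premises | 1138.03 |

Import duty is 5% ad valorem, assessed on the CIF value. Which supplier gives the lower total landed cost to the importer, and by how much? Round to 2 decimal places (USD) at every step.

Supplier A (CFR):
CIF value = CFR price + insurance = 193703.91 + 97.95 = 193801.86
Import duty = 193801.86 × 5% = 9690.09
Buyer bears (A): 97.95 + 1059.33 + 191.65 + 1138.03 = 2486.96
Landed cost (A) = invoice 193703.91 + 2486.96 + duty 9690.09 = 205880.96
Supplier B (FCA):
CIF value = FCA price + origin terminal + freight + insurance = 193069.82 + 372.24 + 2715.82 + 97.95 = 196255.83
Import duty = 196255.83 × 5% = 9812.79
Buyer bears (B): 372.24 + 2715.82 + 97.95 + 1059.33 + 191.65 + 1138.03 = 5575.02
Landed cost (B) = invoice 193069.82 + 5575.02 + duty 9812.79 = 208457.63
Difference = |205880.96 − 208457.63| = 2576.67

Supplier A is cheaper by USD 2576.67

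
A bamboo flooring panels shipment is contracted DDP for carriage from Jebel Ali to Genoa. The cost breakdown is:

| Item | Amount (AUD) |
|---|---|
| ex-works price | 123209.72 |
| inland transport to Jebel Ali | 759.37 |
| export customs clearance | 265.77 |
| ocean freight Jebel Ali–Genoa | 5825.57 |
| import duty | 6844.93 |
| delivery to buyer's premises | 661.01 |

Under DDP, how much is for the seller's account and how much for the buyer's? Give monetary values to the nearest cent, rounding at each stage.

Seller: AUD 137566.37; buyer: AUD 0.00

DDP: the seller bears all costs including import duty.
Seller's account: goods 123209.72 + inland to port 759.37 + export clearance 265.77 + freight 5825.57 + duty 6844.93 + delivery 661.01 = 137566.37
Buyer's account: 0.00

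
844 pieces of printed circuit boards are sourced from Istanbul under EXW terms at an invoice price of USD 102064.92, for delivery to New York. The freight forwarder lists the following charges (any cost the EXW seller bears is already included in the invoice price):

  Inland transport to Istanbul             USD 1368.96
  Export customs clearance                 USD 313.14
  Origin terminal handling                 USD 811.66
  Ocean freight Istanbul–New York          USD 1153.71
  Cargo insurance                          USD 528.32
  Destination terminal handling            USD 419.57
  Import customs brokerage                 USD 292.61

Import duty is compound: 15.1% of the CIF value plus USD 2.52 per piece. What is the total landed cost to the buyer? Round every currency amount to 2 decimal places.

Total landed cost: USD 125122.12

EXW: the seller makes goods available at their premises; the buyer bears all onward costs.
CIF value = EXW price + inland to port + export clearance + origin terminal + freight + insurance = 102064.92 + 1368.96 + 313.14 + 811.66 + 1153.71 + 528.32 = 106240.71
Ad valorem component: 106240.71 × 15.1% = 16042.35
Specific component: 844 × 2.52 = 2126.88
Import duty = 16042.35 + 2126.88 = 18169.23
Buyer bears: inland to port 1368.96 + export clearance 313.14 + origin terminal 811.66 + freight 1153.71 + insurance 528.32 + destination terminal 419.57 + brokerage 292.61 + duty 18169.23 = 23057.20
Landed cost = invoice 102064.92 + 23057.20 = 125122.12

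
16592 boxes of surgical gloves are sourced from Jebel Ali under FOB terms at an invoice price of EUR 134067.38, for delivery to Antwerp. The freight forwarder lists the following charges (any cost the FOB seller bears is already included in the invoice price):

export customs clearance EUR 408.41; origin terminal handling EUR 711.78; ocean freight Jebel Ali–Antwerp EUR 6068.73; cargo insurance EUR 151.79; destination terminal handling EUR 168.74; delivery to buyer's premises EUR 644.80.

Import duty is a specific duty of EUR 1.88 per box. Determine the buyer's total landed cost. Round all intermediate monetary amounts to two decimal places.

Total landed cost: EUR 172294.40

FOB: the seller bears costs until goods are on board at the origin port; the buyer bears freight, insurance and all costs thereafter.
Already in the invoice (seller's account under FOB): export clearance, origin terminal — exclude.
CIF value = FOB price + freight + insurance = 134067.38 + 6068.73 + 151.79 = 140287.90
Import duty = 16592 × 1.88 = 31192.96
Buyer bears: freight 6068.73 + insurance 151.79 + destination terminal 168.74 + delivery 644.80 + duty 31192.96 = 38227.02
Landed cost = invoice 134067.38 + 38227.02 = 172294.40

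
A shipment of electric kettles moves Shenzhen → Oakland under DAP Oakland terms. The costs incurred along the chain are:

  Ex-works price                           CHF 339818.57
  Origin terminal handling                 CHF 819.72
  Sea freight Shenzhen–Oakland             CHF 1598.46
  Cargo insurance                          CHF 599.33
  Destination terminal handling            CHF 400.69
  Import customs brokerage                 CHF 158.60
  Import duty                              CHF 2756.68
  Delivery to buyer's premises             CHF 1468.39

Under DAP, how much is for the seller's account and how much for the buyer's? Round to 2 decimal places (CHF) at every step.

DAP: the seller bears all costs to the named destination except import duty and clearance.
Seller's account: goods 339818.57 + origin terminal 819.72 + freight 1598.46 + insurance 599.33 + destination terminal 400.69 + delivery 1468.39 = 344705.16
Buyer's account: brokerage 158.60 + duty 2756.68 = 2915.28

Seller: CHF 344705.16; buyer: CHF 2915.28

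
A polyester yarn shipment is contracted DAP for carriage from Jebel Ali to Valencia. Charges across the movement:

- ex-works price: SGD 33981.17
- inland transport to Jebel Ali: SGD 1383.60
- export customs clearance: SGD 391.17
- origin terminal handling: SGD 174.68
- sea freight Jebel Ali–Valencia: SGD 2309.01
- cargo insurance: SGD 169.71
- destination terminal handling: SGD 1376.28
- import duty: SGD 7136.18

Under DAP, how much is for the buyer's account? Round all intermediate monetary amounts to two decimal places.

DAP: the seller bears all costs to the named destination except import duty and clearance.
Seller's account: goods 33981.17 + inland to port 1383.60 + export clearance 391.17 + origin terminal 174.68 + freight 2309.01 + insurance 169.71 + destination terminal 1376.28 = 39785.62
Buyer's account: duty 7136.18 = 7136.18

Buyer's account: SGD 7136.18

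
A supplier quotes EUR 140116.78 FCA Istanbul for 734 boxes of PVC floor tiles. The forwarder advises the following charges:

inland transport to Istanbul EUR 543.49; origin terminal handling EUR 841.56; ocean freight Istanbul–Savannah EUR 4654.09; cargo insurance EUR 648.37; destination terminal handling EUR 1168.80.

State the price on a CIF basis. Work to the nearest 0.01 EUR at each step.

Not relevant to the conversion: inland to port — on the seller under both FCA and CIF; already in the FCA price and stays in the CIF price. destination terminal — on the buyer under both terms; not part of either seller's price.
From FCA to CIF, the seller additionally bears: origin terminal, freight, insurance.
CIF price = 140116.78 + 841.56 + 4654.09 + 648.37 = 146260.80

CIF price: EUR 146260.80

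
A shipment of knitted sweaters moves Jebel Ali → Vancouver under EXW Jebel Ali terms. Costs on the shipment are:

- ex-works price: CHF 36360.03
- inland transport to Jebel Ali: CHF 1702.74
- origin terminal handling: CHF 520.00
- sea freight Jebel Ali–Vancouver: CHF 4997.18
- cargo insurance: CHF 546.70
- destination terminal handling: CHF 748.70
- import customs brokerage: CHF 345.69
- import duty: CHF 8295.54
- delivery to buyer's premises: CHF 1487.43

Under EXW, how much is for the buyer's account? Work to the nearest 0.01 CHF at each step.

EXW: the seller makes goods available at their premises; the buyer bears all onward costs.
Seller's account: goods 36360.03 = 36360.03
Buyer's account: inland to port 1702.74 + origin terminal 520.00 + freight 4997.18 + insurance 546.70 + destination terminal 748.70 + brokerage 345.69 + duty 8295.54 + delivery 1487.43 = 18643.98

Buyer's account: CHF 18643.98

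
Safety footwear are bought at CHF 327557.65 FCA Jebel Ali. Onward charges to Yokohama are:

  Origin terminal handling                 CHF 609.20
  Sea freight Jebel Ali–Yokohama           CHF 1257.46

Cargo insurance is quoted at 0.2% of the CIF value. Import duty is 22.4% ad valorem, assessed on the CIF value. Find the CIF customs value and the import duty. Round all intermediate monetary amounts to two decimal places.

CIF value: CHF 330084.48; import duty: CHF 73938.92

Let C be the CIF value. C = FCA price + pre-shipment costs + freight + 0.2% × C
C − 0.2% × C = 327557.65 + 609.20 + 1257.46
0.998 × C = 329424.31
C = 329424.31 / 0.998 = 330084.48
Insurance premium = 0.2% × 330084.48 = 660.17
Import duty = 330084.48 × 22.4% = 73938.92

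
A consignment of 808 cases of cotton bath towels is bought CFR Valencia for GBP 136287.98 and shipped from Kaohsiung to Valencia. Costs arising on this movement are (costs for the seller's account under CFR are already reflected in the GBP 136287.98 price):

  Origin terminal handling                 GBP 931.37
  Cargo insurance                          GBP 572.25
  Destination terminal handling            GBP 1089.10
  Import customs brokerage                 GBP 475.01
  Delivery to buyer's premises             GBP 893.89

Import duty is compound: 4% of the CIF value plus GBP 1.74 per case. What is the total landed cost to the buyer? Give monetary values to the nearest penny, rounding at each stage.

Total landed cost: GBP 146198.56

CFR: the seller pays costs through ocean freight to the destination port, but not insurance.
Already in the invoice (seller's account under CFR): origin terminal — exclude.
CIF value = CFR price + insurance = 136287.98 + 572.25 = 136860.23
Ad valorem component: 136860.23 × 4% = 5474.41
Specific component: 808 × 1.74 = 1405.92
Import duty = 5474.41 + 1405.92 = 6880.33
Buyer bears: insurance 572.25 + destination terminal 1089.10 + brokerage 475.01 + delivery 893.89 + duty 6880.33 = 9910.58
Landed cost = invoice 136287.98 + 9910.58 = 146198.56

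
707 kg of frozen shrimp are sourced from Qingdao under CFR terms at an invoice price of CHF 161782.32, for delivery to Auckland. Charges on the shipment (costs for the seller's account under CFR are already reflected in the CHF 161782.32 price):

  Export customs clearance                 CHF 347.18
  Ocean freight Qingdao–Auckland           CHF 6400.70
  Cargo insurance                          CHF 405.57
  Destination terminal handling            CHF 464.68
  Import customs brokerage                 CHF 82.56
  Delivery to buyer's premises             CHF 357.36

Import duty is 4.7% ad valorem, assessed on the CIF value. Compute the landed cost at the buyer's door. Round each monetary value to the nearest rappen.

CFR: the seller pays costs through ocean freight to the destination port, but not insurance.
Already in the invoice (seller's account under CFR): export clearance, freight — exclude.
CIF value = CFR price + insurance = 161782.32 + 405.57 = 162187.89
Import duty = 162187.89 × 4.7% = 7622.83
Buyer bears: insurance 405.57 + destination terminal 464.68 + brokerage 82.56 + delivery 357.36 + duty 7622.83 = 8933.00
Landed cost = invoice 161782.32 + 8933.00 = 170715.32

Total landed cost: CHF 170715.32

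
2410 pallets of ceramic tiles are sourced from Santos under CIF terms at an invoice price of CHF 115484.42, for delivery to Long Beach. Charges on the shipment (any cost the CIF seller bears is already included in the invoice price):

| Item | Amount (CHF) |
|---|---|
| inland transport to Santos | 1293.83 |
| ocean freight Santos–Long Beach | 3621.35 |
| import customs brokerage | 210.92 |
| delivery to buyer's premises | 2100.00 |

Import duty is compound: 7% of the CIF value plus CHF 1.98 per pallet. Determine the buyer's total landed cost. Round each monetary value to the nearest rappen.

Total landed cost: CHF 130651.05

CIF: the seller pays costs through ocean freight and marine insurance to the destination port.
Already in the invoice (seller's account under CIF): inland to port, freight — exclude.
The CIF price already equals the CIF value: 115484.42
Ad valorem component: 115484.42 × 7% = 8083.91
Specific component: 2410 × 1.98 = 4771.80
Import duty = 8083.91 + 4771.80 = 12855.71
Buyer bears: brokerage 210.92 + delivery 2100.00 + duty 12855.71 = 15166.63
Landed cost = invoice 115484.42 + 15166.63 = 130651.05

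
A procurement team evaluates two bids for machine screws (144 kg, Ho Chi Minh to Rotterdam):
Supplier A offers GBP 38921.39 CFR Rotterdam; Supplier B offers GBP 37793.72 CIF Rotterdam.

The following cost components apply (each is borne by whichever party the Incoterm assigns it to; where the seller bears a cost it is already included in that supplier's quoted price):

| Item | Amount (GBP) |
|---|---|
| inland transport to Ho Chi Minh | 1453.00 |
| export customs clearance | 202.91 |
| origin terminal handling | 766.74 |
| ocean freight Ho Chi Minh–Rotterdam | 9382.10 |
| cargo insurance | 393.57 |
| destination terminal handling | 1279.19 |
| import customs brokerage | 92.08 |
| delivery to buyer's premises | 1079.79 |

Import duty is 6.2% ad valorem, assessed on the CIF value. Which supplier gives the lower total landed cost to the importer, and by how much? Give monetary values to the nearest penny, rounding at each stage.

Supplier A (CFR):
CIF value = CFR price + insurance = 38921.39 + 393.57 = 39314.96
Import duty = 39314.96 × 6.2% = 2437.53
Buyer bears (A): 393.57 + 1279.19 + 92.08 + 1079.79 = 2844.63
Landed cost (A) = invoice 38921.39 + 2844.63 + duty 2437.53 = 44203.55
Supplier B (CIF):
The CIF price already equals the CIF value: 37793.72
Import duty = 37793.72 × 6.2% = 2343.21
Buyer bears (B): 1279.19 + 92.08 + 1079.79 = 2451.06
Landed cost (B) = invoice 37793.72 + 2451.06 + duty 2343.21 = 42587.99
Difference = |44203.55 − 42587.99| = 1615.56

Supplier B is cheaper by GBP 1615.56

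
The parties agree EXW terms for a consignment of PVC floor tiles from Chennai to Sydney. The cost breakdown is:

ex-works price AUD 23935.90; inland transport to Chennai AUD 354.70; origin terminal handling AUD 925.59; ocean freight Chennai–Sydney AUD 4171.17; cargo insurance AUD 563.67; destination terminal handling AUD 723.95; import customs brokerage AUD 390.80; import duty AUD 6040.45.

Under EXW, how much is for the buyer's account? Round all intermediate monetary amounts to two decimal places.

Buyer's account: AUD 13170.33

EXW: the seller makes goods available at their premises; the buyer bears all onward costs.
Seller's account: goods 23935.90 = 23935.90
Buyer's account: inland to port 354.70 + origin terminal 925.59 + freight 4171.17 + insurance 563.67 + destination terminal 723.95 + brokerage 390.80 + duty 6040.45 = 13170.33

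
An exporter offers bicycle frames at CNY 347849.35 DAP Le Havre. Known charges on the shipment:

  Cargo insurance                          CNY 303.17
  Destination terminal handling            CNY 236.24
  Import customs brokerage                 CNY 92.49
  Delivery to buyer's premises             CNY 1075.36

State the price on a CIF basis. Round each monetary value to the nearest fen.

Not relevant to the conversion: insurance — on the seller under both DAP and CIF; already in the DAP price and stays in the CIF price. brokerage — on the buyer under both terms; not part of either seller's price.
From DAP to CIF, the seller no longer bears: destination terminal, delivery.
CIF price = 347849.35 − 236.24 − 1075.36 = 346537.75

CIF price: CNY 346537.75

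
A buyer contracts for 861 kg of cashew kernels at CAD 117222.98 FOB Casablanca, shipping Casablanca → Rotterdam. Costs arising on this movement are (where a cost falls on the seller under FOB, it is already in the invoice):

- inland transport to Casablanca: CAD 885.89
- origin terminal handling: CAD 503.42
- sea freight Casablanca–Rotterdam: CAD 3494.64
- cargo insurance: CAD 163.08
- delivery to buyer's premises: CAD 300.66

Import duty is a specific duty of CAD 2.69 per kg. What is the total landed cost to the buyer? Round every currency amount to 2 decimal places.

FOB: the seller bears costs until goods are on board at the origin port; the buyer bears freight, insurance and all costs thereafter.
Already in the invoice (seller's account under FOB): inland to port, origin terminal — exclude.
CIF value = FOB price + freight + insurance = 117222.98 + 3494.64 + 163.08 = 120880.70
Import duty = 861 × 2.69 = 2316.09
Buyer bears: freight 3494.64 + insurance 163.08 + delivery 300.66 + duty 2316.09 = 6274.47
Landed cost = invoice 117222.98 + 6274.47 = 123497.45

Total landed cost: CAD 123497.45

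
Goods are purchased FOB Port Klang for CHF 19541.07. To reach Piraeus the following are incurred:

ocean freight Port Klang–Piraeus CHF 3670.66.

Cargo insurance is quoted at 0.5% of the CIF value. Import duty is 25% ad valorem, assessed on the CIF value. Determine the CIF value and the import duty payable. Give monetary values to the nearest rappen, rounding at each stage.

Let C be the CIF value. C = FOB price + freight + 0.5% × C
C − 0.5% × C = 19541.07 + 3670.66
0.995 × C = 23211.73
C = 23211.73 / 0.995 = 23328.37
Insurance premium = 0.5% × 23328.37 = 116.64
Import duty = 23328.37 × 25% = 5832.09

CIF value: CHF 23328.37; import duty: CHF 5832.09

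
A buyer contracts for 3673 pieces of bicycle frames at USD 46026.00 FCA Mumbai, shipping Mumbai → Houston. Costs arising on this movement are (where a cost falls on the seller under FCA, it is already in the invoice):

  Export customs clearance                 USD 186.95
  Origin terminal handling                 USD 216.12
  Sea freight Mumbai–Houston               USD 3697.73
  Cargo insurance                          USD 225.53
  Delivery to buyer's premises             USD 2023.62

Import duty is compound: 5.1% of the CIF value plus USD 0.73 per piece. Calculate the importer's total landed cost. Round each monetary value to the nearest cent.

FCA: the seller delivers export-cleared goods to the carrier; the buyer bears costs from that point.
Already in the invoice (seller's account under FCA): export clearance — exclude.
CIF value = FCA price + origin terminal + freight + insurance = 46026.00 + 216.12 + 3697.73 + 225.53 = 50165.38
Ad valorem component: 50165.38 × 5.1% = 2558.43
Specific component: 3673 × 0.73 = 2681.29
Import duty = 2558.43 + 2681.29 = 5239.72
Buyer bears: origin terminal 216.12 + freight 3697.73 + insurance 225.53 + delivery 2023.62 + duty 5239.72 = 11402.72
Landed cost = invoice 46026.00 + 11402.72 = 57428.72

Total landed cost: USD 57428.72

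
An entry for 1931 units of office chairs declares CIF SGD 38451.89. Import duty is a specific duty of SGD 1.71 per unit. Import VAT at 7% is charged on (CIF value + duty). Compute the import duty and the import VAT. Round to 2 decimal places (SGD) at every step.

Import duty = 1931 × 1.71 = 3302.01
VAT base = CIF + duty = 38451.89 + 3302.01 = 41753.90
Import VAT = 41753.90 × 7% = 2922.77

Import duty: SGD 3302.01; import VAT: SGD 2922.77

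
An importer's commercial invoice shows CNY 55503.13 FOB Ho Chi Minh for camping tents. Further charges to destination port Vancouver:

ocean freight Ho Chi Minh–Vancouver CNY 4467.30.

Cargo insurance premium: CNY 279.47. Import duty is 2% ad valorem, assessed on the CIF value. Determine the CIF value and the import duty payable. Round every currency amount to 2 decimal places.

CIF = FOB price + freight + insurance
CIF = 55503.13 + 4467.30 + 279.47 = 60249.90
Import duty = 60249.90 × 2% = 1205.00

CIF value: CNY 60249.90; import duty: CNY 1205.00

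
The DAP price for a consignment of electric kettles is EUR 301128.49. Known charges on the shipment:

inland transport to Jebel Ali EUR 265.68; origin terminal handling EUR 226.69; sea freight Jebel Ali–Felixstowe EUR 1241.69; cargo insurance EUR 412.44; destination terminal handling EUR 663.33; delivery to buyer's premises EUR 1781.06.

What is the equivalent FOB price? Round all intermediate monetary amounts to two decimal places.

FOB price: EUR 297029.97

Not relevant to the conversion: inland to port, origin terminal — on the seller under both DAP and FOB; already in the DAP price and stays in the FOB price.
From DAP to FOB, the seller no longer bears: freight, insurance, destination terminal, delivery.
FOB price = 301128.49 − 1241.69 − 412.44 − 663.33 − 1781.06 = 297029.97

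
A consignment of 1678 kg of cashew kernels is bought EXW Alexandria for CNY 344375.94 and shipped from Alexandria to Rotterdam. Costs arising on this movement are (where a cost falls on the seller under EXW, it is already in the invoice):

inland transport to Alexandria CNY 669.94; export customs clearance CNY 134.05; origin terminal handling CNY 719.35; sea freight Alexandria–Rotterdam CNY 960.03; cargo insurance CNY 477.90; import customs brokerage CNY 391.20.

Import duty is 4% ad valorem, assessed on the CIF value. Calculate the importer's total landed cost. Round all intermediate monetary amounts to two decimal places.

Total landed cost: CNY 361621.90

EXW: the seller makes goods available at their premises; the buyer bears all onward costs.
CIF value = EXW price + inland to port + export clearance + origin terminal + freight + insurance = 344375.94 + 669.94 + 134.05 + 719.35 + 960.03 + 477.90 = 347337.21
Import duty = 347337.21 × 4% = 13893.49
Buyer bears: inland to port 669.94 + export clearance 134.05 + origin terminal 719.35 + freight 960.03 + insurance 477.90 + brokerage 391.20 + duty 13893.49 = 17245.96
Landed cost = invoice 344375.94 + 17245.96 = 361621.90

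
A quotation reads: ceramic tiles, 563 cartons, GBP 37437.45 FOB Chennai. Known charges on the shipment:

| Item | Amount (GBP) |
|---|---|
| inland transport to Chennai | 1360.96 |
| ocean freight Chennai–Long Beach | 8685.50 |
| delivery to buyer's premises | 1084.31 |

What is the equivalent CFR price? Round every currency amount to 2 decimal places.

Not relevant to the conversion: inland to port — on the seller under both FOB and CFR; already in the FOB price and stays in the CFR price. delivery — on the buyer under both terms; not part of either seller's price.
From FOB to CFR, the seller additionally bears: freight.
CFR price = 37437.45 + 8685.50 = 46122.95

CFR price: GBP 46122.95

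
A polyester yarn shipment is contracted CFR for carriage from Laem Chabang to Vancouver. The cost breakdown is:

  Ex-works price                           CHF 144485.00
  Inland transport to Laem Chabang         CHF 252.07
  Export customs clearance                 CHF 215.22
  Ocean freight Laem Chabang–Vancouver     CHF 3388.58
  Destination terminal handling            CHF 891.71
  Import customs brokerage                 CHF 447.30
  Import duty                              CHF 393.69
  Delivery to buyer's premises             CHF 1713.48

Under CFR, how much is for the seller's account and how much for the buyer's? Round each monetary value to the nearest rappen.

Seller: CHF 148340.87; buyer: CHF 3446.18

CFR: the seller pays costs through ocean freight to the destination port, but not insurance.
Seller's account: goods 144485.00 + inland to port 252.07 + export clearance 215.22 + freight 3388.58 = 148340.87
Buyer's account: destination terminal 891.71 + brokerage 447.30 + duty 393.69 + delivery 1713.48 = 3446.18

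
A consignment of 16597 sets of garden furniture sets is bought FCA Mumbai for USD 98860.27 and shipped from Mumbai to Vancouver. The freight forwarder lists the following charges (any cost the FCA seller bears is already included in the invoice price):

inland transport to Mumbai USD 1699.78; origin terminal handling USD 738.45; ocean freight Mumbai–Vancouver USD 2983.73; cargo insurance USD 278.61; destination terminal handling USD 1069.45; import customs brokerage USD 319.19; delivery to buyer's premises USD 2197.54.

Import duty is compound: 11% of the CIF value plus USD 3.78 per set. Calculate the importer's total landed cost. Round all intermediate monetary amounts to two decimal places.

Total landed cost: USD 180498.62

FCA: the seller delivers export-cleared goods to the carrier; the buyer bears costs from that point.
Already in the invoice (seller's account under FCA): inland to port — exclude.
CIF value = FCA price + origin terminal + freight + insurance = 98860.27 + 738.45 + 2983.73 + 278.61 = 102861.06
Ad valorem component: 102861.06 × 11% = 11314.72
Specific component: 16597 × 3.78 = 62736.66
Import duty = 11314.72 + 62736.66 = 74051.38
Buyer bears: origin terminal 738.45 + freight 2983.73 + insurance 278.61 + destination terminal 1069.45 + brokerage 319.19 + delivery 2197.54 + duty 74051.38 = 81638.35
Landed cost = invoice 98860.27 + 81638.35 = 180498.62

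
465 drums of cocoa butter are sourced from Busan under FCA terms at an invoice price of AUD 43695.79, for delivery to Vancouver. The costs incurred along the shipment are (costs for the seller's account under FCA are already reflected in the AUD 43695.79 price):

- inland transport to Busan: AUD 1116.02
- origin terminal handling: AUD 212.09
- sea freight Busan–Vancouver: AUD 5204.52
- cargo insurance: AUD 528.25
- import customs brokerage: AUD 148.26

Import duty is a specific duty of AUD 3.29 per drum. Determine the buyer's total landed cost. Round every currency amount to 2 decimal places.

FCA: the seller delivers export-cleared goods to the carrier; the buyer bears costs from that point.
Already in the invoice (seller's account under FCA): inland to port — exclude.
CIF value = FCA price + origin terminal + freight + insurance = 43695.79 + 212.09 + 5204.52 + 528.25 = 49640.65
Import duty = 465 × 3.29 = 1529.85
Buyer bears: origin terminal 212.09 + freight 5204.52 + insurance 528.25 + brokerage 148.26 + duty 1529.85 = 7622.97
Landed cost = invoice 43695.79 + 7622.97 = 51318.76

Total landed cost: AUD 51318.76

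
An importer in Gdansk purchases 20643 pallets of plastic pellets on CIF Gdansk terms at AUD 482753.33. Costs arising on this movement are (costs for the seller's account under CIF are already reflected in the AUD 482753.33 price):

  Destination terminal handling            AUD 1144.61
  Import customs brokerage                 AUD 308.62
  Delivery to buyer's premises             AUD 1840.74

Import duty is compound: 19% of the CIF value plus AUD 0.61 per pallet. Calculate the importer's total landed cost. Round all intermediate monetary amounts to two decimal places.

Total landed cost: AUD 590362.66

CIF: the seller pays costs through ocean freight and marine insurance to the destination port.
The CIF price already equals the CIF value: 482753.33
Ad valorem component: 482753.33 × 19% = 91723.13
Specific component: 20643 × 0.61 = 12592.23
Import duty = 91723.13 + 12592.23 = 104315.36
Buyer bears: destination terminal 1144.61 + brokerage 308.62 + delivery 1840.74 + duty 104315.36 = 107609.33
Landed cost = invoice 482753.33 + 107609.33 = 590362.66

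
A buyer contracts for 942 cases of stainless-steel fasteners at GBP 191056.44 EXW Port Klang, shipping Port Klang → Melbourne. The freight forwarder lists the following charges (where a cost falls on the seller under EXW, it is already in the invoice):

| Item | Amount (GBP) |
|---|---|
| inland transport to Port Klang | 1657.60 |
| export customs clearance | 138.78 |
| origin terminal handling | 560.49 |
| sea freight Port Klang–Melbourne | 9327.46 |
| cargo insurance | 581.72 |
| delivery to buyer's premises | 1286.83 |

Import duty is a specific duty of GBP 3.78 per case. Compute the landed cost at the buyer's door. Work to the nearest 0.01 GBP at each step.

Total landed cost: GBP 208170.08

EXW: the seller makes goods available at their premises; the buyer bears all onward costs.
CIF value = EXW price + inland to port + export clearance + origin terminal + freight + insurance = 191056.44 + 1657.60 + 138.78 + 560.49 + 9327.46 + 581.72 = 203322.49
Import duty = 942 × 3.78 = 3560.76
Buyer bears: inland to port 1657.60 + export clearance 138.78 + origin terminal 560.49 + freight 9327.46 + insurance 581.72 + delivery 1286.83 + duty 3560.76 = 17113.64
Landed cost = invoice 191056.44 + 17113.64 = 208170.08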